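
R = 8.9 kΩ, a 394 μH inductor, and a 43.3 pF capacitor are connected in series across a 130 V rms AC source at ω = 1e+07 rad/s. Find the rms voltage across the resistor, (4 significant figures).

X_L = ωL = 3940 Ω
X_C = 1/(ωC) = 2309 Ω
Net reactance X = X_L − X_C = 1631 Ω
Z = 8900 + j1631 Ω
|Z| = √(8900² + 1631²) = 9048 Ω
I = V/|Z| = 14.37 mA
V_R = I·|Z_R| = 0.01437 × 8900 = 127.9 V

127.9 V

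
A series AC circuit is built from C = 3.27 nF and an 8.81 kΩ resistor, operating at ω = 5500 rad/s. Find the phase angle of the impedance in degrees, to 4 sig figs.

-81.00°

X_C = 1/(ωC) = 55600 Ω
Z = 8810 − j55600 Ω
|Z| = √(8810² + 55600²) = 56300 Ω
∠Z = arctan(-55600/8810) = -81.00°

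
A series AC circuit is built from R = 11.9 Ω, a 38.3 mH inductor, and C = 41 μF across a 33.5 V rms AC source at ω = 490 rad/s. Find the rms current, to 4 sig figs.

1.009 A

X_L = ωL = 18.77 Ω
X_C = 1/(ωC) = 49.78 Ω
Net reactance X = X_L − X_C = -31.01 Ω
Z = 11.90 − j31.01 Ω
|Z| = √(11.90² + 31.01²) = 33.21 Ω
I = V/|Z| = 33.5/33.21 = 1.009 A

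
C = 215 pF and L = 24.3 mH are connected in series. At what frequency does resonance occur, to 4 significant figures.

ω₀ = 1/√(LC) = 1/√(0.0243 × 2.15e-10) = 437500 rad/s
f₀ = ω₀/(2π) = 69.63 kHz

69.63 kHz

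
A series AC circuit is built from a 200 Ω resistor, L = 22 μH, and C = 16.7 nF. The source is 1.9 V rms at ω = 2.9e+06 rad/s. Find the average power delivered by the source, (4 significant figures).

17.25 mW

X_L = ωL = 63.80 Ω
X_C = 1/(ωC) = 20.65 Ω
Net reactance X = X_L − X_C = 43.15 Ω
Z = 200.0 + j43.15 Ω
|Z| = √(200.0² + 43.15²) = 204.6 Ω
∠Z = arctan(43.15/200.0) = 12.18°
I = V/|Z| = 9.286 mA
P = VI cos φ = 1.9 × 0.009286 × cos(12.18°) = 17.25 mW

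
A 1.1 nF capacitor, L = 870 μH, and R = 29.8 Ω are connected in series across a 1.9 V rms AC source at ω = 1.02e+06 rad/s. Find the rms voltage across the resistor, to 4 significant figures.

1.884 V

X_L = ωL = 887.4 Ω
X_C = 1/(ωC) = 891.3 Ω
Net reactance X = X_L − X_C = -3.866 Ω
Z = 29.80 − j3.866 Ω
|Z| = √(29.80² + 3.866²) = 30.05 Ω
I = V/|Z| = 63.23 mA
V_R = I·|Z_R| = 0.06323 × 29.80 = 1.884 V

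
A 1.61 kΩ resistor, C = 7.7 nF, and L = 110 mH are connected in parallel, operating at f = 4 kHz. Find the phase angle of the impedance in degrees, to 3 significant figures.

15.2°

ω = 2πf = 25130 rad/s
X_L = ωL = 2760 Ω
X_C = 1/(ωC) = 5170 Ω
Parallel: admittances add. Y = 1/R + 1/(jωL) + jωC
Y = (0.000621 − j0.000168) S
|Y| = 0.000643 S → |Z| = 1/|Y| = 1550 Ω, ∠Z = −∠Y = 15.2°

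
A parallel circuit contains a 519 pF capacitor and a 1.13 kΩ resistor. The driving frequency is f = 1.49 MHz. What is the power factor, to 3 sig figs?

0.179

ω = 2πf = 9.362e+06 rad/s
X_C = 1/(ωC) = 206 Ω
Parallel: admittances add. Y = 1/R + jωC
Y = (0.000885 + j0.00486) S
|Y| = 0.00494 S → |Z| = 1/|Y| = 202 Ω, ∠Z = −∠Y = -79.7°
cos φ = cos(-79.7°) = 0.179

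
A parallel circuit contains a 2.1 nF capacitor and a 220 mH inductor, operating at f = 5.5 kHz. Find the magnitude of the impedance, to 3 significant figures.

ω = 2πf = 34560 rad/s
X_L = ωL = 7600 Ω
X_C = 1/(ωC) = 13800 Ω
Parallel: admittances add. Y = 1/(jωL) + jωC
Y = (0 − j5.9e-05) S
|Y| = 5.9e-05 S → |Z| = 1/|Y| = 17000 Ω, ∠Z = −∠Y = 90.0°

17000 Ω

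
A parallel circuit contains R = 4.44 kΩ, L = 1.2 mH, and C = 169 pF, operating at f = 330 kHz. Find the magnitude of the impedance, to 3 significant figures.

4330 Ω

ω = 2πf = 2.073e+06 rad/s
X_L = ωL = 2490 Ω
X_C = 1/(ωC) = 2850 Ω
Parallel: admittances add. Y = 1/R + 1/(jωL) + jωC
Y = (0.000225 − j5.15e-05) S
|Y| = 0.000231 S → |Z| = 1/|Y| = 4330 Ω, ∠Z = −∠Y = 12.9°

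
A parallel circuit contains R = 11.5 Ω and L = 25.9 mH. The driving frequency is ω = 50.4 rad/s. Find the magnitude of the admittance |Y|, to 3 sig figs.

771 mS

X_L = ωL = 1.31 Ω
Parallel: admittances add. Y = 1/R + 1/(jωL)
Y = (0.0870 − j0.766) S
|Y| = 0.771 S → |Z| = 1/|Y| = 1.30 Ω, ∠Z = −∠Y = 83.5°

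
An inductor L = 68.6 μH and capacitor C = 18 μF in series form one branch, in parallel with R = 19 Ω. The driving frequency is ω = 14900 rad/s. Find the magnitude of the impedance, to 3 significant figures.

X_L = ωL = 1.02 Ω
X_C = 1/(ωC) = 3.73 Ω
Branch 1: Z₁ = R = 19.0 Ω
Branch 2 (series LC): Z₂ = j(X_L − X_C) = −j2.71 Ω
Parallel: Z = Z₁Z₂/(Z₁+Z₂), |Z| = 2.68 Ω, ∠Z = -81.9°

2.68 Ω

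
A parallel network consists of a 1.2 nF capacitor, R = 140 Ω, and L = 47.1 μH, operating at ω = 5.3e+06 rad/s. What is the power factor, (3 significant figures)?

X_L = ωL = 250 Ω
X_C = 1/(ωC) = 157 Ω
Parallel: admittances add. Y = 1/R + 1/(jωL) + jωC
Y = (0.00714 + j0.00235) S
|Y| = 0.00752 S → |Z| = 1/|Y| = 133 Ω, ∠Z = −∠Y = -18.2°
cos φ = cos(-18.2°) = 0.950

0.950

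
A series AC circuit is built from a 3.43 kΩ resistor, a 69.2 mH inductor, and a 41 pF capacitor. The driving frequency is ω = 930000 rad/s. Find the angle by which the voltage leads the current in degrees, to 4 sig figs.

84.86°

X_L = ωL = 64360 Ω
X_C = 1/(ωC) = 26230 Ω
Net reactance X = X_L − X_C = 38130 Ω
Z = 3430 + j38130 Ω
|Z| = √(3430² + 38130²) = 38280 Ω
∠Z = arctan(38130/3430) = 84.86°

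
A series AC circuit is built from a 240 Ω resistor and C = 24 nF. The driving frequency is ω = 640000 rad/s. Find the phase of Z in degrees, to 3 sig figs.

-15.2°

X_C = 1/(ωC) = 65.1 Ω
Z = 240 − j65.1 Ω
|Z| = √(240² + 65.1²) = 249 Ω
∠Z = arctan(-65.1/240) = -15.2°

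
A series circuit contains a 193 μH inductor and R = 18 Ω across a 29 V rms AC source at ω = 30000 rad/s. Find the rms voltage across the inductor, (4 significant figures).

8.880 V

X_L = ωL = 5.790 Ω
Z = 18.00 + j5.790 Ω
|Z| = √(18.00² + 5.790²) = 18.91 Ω
I = V/|Z| = 1.534 A
V_L = I·|Z_L| = 1.534 × 5.790 = 8.880 V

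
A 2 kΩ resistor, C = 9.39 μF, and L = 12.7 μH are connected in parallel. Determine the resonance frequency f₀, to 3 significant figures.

ω₀ = 1/√(LC) = 1/√(1.27e-05 × 9.39e-06) = 91570 rad/s
f₀ = ω₀/(2π) = 14.6 kHz

14.6 kHz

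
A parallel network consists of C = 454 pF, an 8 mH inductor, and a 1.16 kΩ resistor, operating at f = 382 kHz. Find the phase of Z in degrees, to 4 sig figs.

-50.28°

ω = 2πf = 2.4e+06 rad/s
X_L = ωL = 19200 Ω
X_C = 1/(ωC) = 917.7 Ω
Parallel: admittances add. Y = 1/R + 1/(jωL) + jωC
Y = (0.0008621 + j0.001038) S
|Y| = 0.001349 S → |Z| = 1/|Y| = 741.3 Ω, ∠Z = −∠Y = -50.28°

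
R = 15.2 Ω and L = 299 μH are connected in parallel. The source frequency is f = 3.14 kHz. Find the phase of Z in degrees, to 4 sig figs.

ω = 2πf = 19730 rad/s
X_L = ωL = 5.899 Ω
Parallel: admittances add. Y = 1/R + 1/(jωL)
Y = (0.06579 − j0.1695) S
|Y| = 0.1818 S → |Z| = 1/|Y| = 5.499 Ω, ∠Z = −∠Y = 68.79°

68.79°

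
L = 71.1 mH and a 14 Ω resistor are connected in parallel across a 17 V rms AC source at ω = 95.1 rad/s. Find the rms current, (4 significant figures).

2.792 A

X_L = ωL = 6.762 Ω
Parallel: admittances add. Y = 1/R + 1/(jωL)
Y = (0.07143 − j0.1479) S
|Y| = 0.1642 S → |Z| = 1/|Y| = 6.089 Ω, ∠Z = −∠Y = 64.22°
I = V/|Z| = 17/6.089 = 2.792 A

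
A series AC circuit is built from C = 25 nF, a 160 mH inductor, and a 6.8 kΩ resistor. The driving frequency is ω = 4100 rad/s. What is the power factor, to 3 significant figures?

X_L = ωL = 656 Ω
X_C = 1/(ωC) = 9760 Ω
Net reactance X = X_L − X_C = -9100 Ω
Z = 6800 − j9100 Ω
|Z| = √(6800² + 9100²) = 11400 Ω
∠Z = arctan(-9100/6800) = -53.2°
cos φ = cos(-53.2°) = 0.599

0.599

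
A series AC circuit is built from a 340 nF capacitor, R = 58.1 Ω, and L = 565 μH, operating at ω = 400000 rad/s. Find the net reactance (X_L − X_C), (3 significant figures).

219 Ω

X_L = ωL = 226 Ω
X_C = 1/(ωC) = 7.35 Ω
X = 226 − 7.35 = 219 Ω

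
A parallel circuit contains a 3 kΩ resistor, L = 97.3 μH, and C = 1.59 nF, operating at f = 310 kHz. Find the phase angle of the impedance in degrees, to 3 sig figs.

81.3°

ω = 2πf = 1.948e+06 rad/s
X_L = ωL = 190 Ω
X_C = 1/(ωC) = 323 Ω
Parallel: admittances add. Y = 1/R + 1/(jωL) + jωC
Y = (0.000333 − j0.00218) S
|Y| = 0.00220 S → |Z| = 1/|Y| = 454 Ω, ∠Z = −∠Y = 81.3°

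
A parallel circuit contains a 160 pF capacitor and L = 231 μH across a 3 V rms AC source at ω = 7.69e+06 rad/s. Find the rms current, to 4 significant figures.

X_L = ωL = 1776 Ω
X_C = 1/(ωC) = 812.7 Ω
Parallel: admittances add. Y = 1/(jωL) + jωC
Y = (0 + j0.0006675) S
|Y| = 0.0006675 S → |Z| = 1/|Y| = 1498 Ω, ∠Z = −∠Y = -90.00°
I = V/|Z| = 3/1498 = 2.002 mA

2.002 mA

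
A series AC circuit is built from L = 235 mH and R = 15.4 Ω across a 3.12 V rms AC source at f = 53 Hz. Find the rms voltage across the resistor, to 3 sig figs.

0.602 V

ω = 2πf = 333.0 rad/s
X_L = ωL = 78.3 Ω
Z = 15.4 + j78.3 Ω
|Z| = √(15.4² + 78.3²) = 79.8 Ω
I = V/|Z| = 39.1 mA
V_R = I·|Z_R| = 0.0391 × 15.4 = 0.602 V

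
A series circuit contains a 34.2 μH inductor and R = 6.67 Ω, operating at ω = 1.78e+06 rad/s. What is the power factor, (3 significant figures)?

X_L = ωL = 60.9 Ω
Z = 6.67 + j60.9 Ω
|Z| = √(6.67² + 60.9²) = 61.2 Ω
∠Z = arctan(60.9/6.67) = 83.7°
cos φ = cos(83.7°) = 0.109

0.109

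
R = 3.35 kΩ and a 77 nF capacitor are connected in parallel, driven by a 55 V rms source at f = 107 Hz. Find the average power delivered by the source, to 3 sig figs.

ω = 2πf = 672.3 rad/s
X_C = 1/(ωC) = 19300 Ω
Parallel: admittances add. Y = 1/R + jωC
Y = (0.000299 + j5.18e-05) S
|Y| = 0.000303 S → |Z| = 1/|Y| = 3300 Ω, ∠Z = −∠Y = -9.84°
I = V/|Z| = 16.7 mA
P = VI cos φ = 55 × 0.0167 × cos(-9.84°) = 903 mW

903 mW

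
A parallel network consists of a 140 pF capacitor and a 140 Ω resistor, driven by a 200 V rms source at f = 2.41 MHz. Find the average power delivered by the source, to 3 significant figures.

286 W

ω = 2πf = 1.514e+07 rad/s
X_C = 1/(ωC) = 472 Ω
Parallel: admittances add. Y = 1/R + jωC
Y = (0.00714 + j0.00212) S
|Y| = 0.00745 S → |Z| = 1/|Y| = 134 Ω, ∠Z = −∠Y = -16.5°
I = V/|Z| = 1.49 A
P = VI cos φ = 200 × 1.49 × cos(-16.5°) = 286 W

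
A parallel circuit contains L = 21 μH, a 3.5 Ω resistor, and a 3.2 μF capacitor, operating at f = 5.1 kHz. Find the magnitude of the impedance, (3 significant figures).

0.708 Ω

ω = 2πf = 32040 rad/s
X_L = ωL = 0.673 Ω
X_C = 1/(ωC) = 9.75 Ω
Parallel: admittances add. Y = 1/R + 1/(jωL) + jωC
Y = (0.286 − j1.38) S
|Y| = 1.41 S → |Z| = 1/|Y| = 0.708 Ω, ∠Z = −∠Y = 78.3°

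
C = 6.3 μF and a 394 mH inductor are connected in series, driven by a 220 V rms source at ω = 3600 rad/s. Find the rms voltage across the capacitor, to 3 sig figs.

X_L = ωL = 1420 Ω
X_C = 1/(ωC) = 44.1 Ω
Net reactance X = X_L − X_C = 1370 Ω
Z = j1370 Ω
|Z| = √(0² + 1370²) = 1370 Ω
I = V/|Z| = 160 mA
V_C = I·|Z_C| = 0.160 × 44.1 = 7.06 V

7.06 V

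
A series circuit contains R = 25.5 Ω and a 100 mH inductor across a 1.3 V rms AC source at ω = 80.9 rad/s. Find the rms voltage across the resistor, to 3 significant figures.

X_L = ωL = 8.09 Ω
Z = 25.5 + j8.09 Ω
|Z| = √(25.5² + 8.09²) = 26.8 Ω
I = V/|Z| = 48.6 mA
V_R = I·|Z_R| = 0.0486 × 25.5 = 1.24 V

1.24 V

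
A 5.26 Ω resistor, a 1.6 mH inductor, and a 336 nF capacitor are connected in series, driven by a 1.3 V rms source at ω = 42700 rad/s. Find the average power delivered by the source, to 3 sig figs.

X_L = ωL = 68.3 Ω
X_C = 1/(ωC) = 69.7 Ω
Net reactance X = X_L − X_C = -1.38 Ω
Z = 5.26 − j1.38 Ω
|Z| = √(5.26² + 1.38²) = 5.44 Ω
∠Z = arctan(-1.38/5.26) = -14.7°
I = V/|Z| = 239 mA
P = VI cos φ = 1.3 × 0.239 × cos(-14.7°) = 301 mW

301 mW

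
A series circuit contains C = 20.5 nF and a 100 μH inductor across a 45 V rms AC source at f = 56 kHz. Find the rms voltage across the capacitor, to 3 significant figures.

60.3 V

ω = 2πf = 351900 rad/s
X_L = ωL = 35.2 Ω
X_C = 1/(ωC) = 139 Ω
Net reactance X = X_L − X_C = -103 Ω
Z = − j103 Ω
|Z| = √(0² + 103²) = 103 Ω
I = V/|Z| = 435 mA
V_C = I·|Z_C| = 0.435 × 139 = 60.3 V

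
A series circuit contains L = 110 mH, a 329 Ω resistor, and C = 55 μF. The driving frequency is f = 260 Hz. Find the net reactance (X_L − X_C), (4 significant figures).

ω = 2πf = 1634 rad/s
X_L = ωL = 179.7 Ω
X_C = 1/(ωC) = 11.13 Ω
X = 179.7 − 11.13 = 168.6 Ω

168.6 Ω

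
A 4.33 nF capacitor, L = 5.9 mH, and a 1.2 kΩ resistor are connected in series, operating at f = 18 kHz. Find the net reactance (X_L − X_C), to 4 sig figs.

-1375 Ω

ω = 2πf = 113100 rad/s
X_L = ωL = 667.3 Ω
X_C = 1/(ωC) = 2042 Ω
X = 667.3 − 2042 = -1375 Ω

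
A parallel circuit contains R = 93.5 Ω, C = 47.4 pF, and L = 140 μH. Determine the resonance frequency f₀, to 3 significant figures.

1.95 MHz

ω₀ = 1/√(LC) = 1/√(0.00014 × 4.74e-11) = 1.228e+07 rad/s
f₀ = ω₀/(2π) = 1.95 MHz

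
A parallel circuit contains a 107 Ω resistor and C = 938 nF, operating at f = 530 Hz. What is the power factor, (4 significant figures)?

0.9484

ω = 2πf = 3330 rad/s
X_C = 1/(ωC) = 320.1 Ω
Parallel: admittances add. Y = 1/R + jωC
Y = (0.009346 + j0.003124) S
|Y| = 0.009854 S → |Z| = 1/|Y| = 101.5 Ω, ∠Z = −∠Y = -18.48°
cos φ = cos(-18.48°) = 0.9484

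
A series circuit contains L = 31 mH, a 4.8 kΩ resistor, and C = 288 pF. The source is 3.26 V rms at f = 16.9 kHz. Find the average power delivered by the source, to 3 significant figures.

57.5 μW

ω = 2πf = 106200 rad/s
X_L = ωL = 3290 Ω
X_C = 1/(ωC) = 32700 Ω
Net reactance X = X_L − X_C = -29400 Ω
Z = 4800 − j29400 Ω
|Z| = √(4800² + 29400²) = 29800 Ω
∠Z = arctan(-29400/4800) = -80.7°
I = V/|Z| = 109 μA
P = VI cos φ = 3.26 × 0.000109 × cos(-80.7°) = 57.5 μW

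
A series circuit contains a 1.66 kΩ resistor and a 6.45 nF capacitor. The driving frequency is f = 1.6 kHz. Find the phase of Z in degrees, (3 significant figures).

ω = 2πf = 10050 rad/s
X_C = 1/(ωC) = 15400 Ω
Z = 1660 − j15400 Ω
|Z| = √(1660² + 15400²) = 15500 Ω
∠Z = arctan(-15400/1660) = -83.9°

-83.9°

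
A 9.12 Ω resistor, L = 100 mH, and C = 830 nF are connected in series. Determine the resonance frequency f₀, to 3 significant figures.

ω₀ = 1/√(LC) = 1/√(0.1 × 8.3e-07) = 3471 rad/s
f₀ = ω₀/(2π) = 552 Hz

552 Hz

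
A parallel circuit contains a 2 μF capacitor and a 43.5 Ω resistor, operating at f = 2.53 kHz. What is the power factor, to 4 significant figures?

ω = 2πf = 15900 rad/s
X_C = 1/(ωC) = 31.45 Ω
Parallel: admittances add. Y = 1/R + jωC
Y = (0.02299 + j0.03179) S
|Y| = 0.03923 S → |Z| = 1/|Y| = 25.49 Ω, ∠Z = −∠Y = -54.13°
cos φ = cos(-54.13°) = 0.5859

0.5859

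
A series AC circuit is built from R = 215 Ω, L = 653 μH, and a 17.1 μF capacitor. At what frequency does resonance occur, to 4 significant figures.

1.506 kHz

ω₀ = 1/√(LC) = 1/√(0.000653 × 1.71e-05) = 9463 rad/s
f₀ = ω₀/(2π) = 1.506 kHz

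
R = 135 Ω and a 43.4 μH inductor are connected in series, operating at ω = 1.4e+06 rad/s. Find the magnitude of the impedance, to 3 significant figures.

X_L = ωL = 60.8 Ω
Z = 135 + j60.8 Ω
|Z| = √(135² + 60.8²) = 148 Ω

148 Ω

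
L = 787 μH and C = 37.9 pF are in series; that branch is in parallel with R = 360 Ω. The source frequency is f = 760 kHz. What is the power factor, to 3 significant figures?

ω = 2πf = 4.775e+06 rad/s
X_L = ωL = 3760 Ω
X_C = 1/(ωC) = 5530 Ω
Branch 1: Z₁ = R = 360 Ω
Branch 2 (series LC): Z₂ = j(X_L − X_C) = −j1770 Ω
Parallel: Z = Z₁Z₂/(Z₁+Z₂), |Z| = 353 Ω, ∠Z = -11.5°
cos φ = cos(-11.5°) = 0.980

0.980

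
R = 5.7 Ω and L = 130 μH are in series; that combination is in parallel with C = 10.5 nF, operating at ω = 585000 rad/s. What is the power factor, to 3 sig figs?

X_L = ωL = 76.0 Ω
X_C = 1/(ωC) = 163 Ω
Branch 1 (R+jX_L): Z₁ = 5.70 + j76.0 Ω, |Z₁| = 76.3 Ω
Branch 2 (−jX_C): Z₂ = −j163 Ω
Parallel: Z = Z₁Z₂/(Z₁+Z₂), |Z| = 143 Ω, ∠Z = 82.0°
cos φ = cos(82.0°) = 0.140

0.140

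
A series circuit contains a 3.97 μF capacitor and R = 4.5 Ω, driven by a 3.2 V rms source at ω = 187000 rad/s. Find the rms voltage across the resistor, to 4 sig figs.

3.066 V

X_C = 1/(ωC) = 1.347 Ω
Z = 4.500 − j1.347 Ω
|Z| = √(4.500² + 1.347²) = 4.697 Ω
I = V/|Z| = 681.2 mA
V_R = I·|Z_R| = 0.6812 × 4.500 = 3.066 V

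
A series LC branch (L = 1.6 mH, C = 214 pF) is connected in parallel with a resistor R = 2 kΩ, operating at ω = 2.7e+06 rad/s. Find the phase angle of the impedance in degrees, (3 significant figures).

X_L = ωL = 4320 Ω
X_C = 1/(ωC) = 1730 Ω
Branch 1: Z₁ = R = 2000 Ω
Branch 2 (series LC): Z₂ = j(X_L − X_C) = j2590 Ω
Parallel: Z = Z₁Z₂/(Z₁+Z₂), |Z| = 1580 Ω, ∠Z = 37.7°

37.7°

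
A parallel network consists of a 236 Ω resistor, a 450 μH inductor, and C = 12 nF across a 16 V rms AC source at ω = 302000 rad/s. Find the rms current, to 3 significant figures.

X_L = ωL = 136 Ω
X_C = 1/(ωC) = 276 Ω
Parallel: admittances add. Y = 1/R + 1/(jωL) + jωC
Y = (0.00424 − j0.00373) S
|Y| = 0.00565 S → |Z| = 1/|Y| = 177 Ω, ∠Z = −∠Y = 41.4°
I = V/|Z| = 16/177 = 90.4 mA

90.4 mA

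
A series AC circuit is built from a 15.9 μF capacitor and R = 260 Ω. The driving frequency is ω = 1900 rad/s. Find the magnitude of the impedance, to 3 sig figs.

262 Ω

X_C = 1/(ωC) = 33.1 Ω
Z = 260 − j33.1 Ω
|Z| = √(260² + 33.1²) = 262 Ω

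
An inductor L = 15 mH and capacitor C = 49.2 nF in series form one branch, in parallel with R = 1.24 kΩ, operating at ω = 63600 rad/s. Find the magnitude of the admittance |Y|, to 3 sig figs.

X_L = ωL = 954 Ω
X_C = 1/(ωC) = 320 Ω
Branch 1: Z₁ = R = 1240 Ω
Branch 2 (series LC): Z₂ = j(X_L − X_C) = j634 Ω
Parallel: Z = Z₁Z₂/(Z₁+Z₂), |Z| = 565 Ω, ∠Z = 62.9°
|Y| = 1/|Z| = 1.77 mS

1.77 mS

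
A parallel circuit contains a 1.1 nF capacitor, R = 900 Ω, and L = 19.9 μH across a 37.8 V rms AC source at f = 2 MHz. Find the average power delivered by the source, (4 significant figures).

1.588 W

ω = 2πf = 1.257e+07 rad/s
X_L = ωL = 250.1 Ω
X_C = 1/(ωC) = 72.34 Ω
Parallel: admittances add. Y = 1/R + 1/(jωL) + jωC
Y = (0.001111 + j0.009824) S
|Y| = 0.009887 S → |Z| = 1/|Y| = 101.1 Ω, ∠Z = −∠Y = -83.55°
I = V/|Z| = 373.7 mA
P = VI cos φ = 37.8 × 0.3737 × cos(-83.55°) = 1.588 W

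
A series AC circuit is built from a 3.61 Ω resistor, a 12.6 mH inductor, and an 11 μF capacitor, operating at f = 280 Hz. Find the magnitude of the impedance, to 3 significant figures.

29.7 Ω

ω = 2πf = 1759 rad/s
X_L = ωL = 22.2 Ω
X_C = 1/(ωC) = 51.7 Ω
Net reactance X = X_L − X_C = -29.5 Ω
Z = 3.61 − j29.5 Ω
|Z| = √(3.61² + 29.5²) = 29.7 Ω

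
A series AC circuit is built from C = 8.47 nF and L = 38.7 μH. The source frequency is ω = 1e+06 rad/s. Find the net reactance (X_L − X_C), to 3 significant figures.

X_L = ωL = 38.7 Ω
X_C = 1/(ωC) = 118 Ω
X = 38.7 − 118 = -79.4 Ω

-79.4 Ω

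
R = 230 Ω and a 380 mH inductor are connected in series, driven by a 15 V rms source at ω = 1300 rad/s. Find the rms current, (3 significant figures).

27.5 mA

X_L = ωL = 494 Ω
Z = 230 + j494 Ω
|Z| = √(230² + 494²) = 545 Ω
I = V/|Z| = 15/545 = 27.5 mA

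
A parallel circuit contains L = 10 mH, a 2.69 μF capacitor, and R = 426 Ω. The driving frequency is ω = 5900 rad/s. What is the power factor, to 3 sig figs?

X_L = ωL = 59.0 Ω
X_C = 1/(ωC) = 63.0 Ω
Parallel: admittances add. Y = 1/R + 1/(jωL) + jωC
Y = (0.00235 − j0.00108) S
|Y| = 0.00258 S → |Z| = 1/|Y| = 387 Ω, ∠Z = −∠Y = 24.7°
cos φ = cos(24.7°) = 0.909

0.909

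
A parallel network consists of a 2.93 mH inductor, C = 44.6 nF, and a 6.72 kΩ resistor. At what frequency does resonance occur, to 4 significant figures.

13.92 kHz

ω₀ = 1/√(LC) = 1/√(0.00293 × 4.46e-08) = 87480 rad/s
f₀ = ω₀/(2π) = 13.92 kHz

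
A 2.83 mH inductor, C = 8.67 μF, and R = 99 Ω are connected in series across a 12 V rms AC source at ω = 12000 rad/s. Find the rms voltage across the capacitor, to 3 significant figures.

X_L = ωL = 34.0 Ω
X_C = 1/(ωC) = 9.61 Ω
Net reactance X = X_L − X_C = 24.3 Ω
Z = 99.0 + j24.3 Ω
|Z| = √(99.0² + 24.3²) = 102 Ω
I = V/|Z| = 118 mA
V_C = I·|Z_C| = 0.118 × 9.61 = 1.13 V

1.13 V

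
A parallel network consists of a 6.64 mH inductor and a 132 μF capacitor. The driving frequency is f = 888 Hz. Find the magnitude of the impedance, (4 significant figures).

ω = 2πf = 5579 rad/s
X_L = ωL = 37.05 Ω
X_C = 1/(ωC) = 1.358 Ω
Parallel: admittances add. Y = 1/(jωL) + jωC
Y = (0 + j0.7095) S
|Y| = 0.7095 S → |Z| = 1/|Y| = 1.409 Ω, ∠Z = −∠Y = -90.00°

1.409 Ω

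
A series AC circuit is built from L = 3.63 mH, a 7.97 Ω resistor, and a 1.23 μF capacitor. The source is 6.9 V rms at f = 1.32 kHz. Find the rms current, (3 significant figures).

ω = 2πf = 8294 rad/s
X_L = ωL = 30.1 Ω
X_C = 1/(ωC) = 98.0 Ω
Net reactance X = X_L − X_C = -67.9 Ω
Z = 7.97 − j67.9 Ω
|Z| = √(7.97² + 67.9²) = 68.4 Ω
I = V/|Z| = 6.9/68.4 = 101 mA

101 mA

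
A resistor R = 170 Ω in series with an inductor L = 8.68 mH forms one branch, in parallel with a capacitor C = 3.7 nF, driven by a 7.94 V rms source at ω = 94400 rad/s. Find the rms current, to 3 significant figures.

X_L = ωL = 819 Ω
X_C = 1/(ωC) = 2860 Ω
Branch 1 (R+jX_L): Z₁ = 170 + j819 Ω, |Z₁| = 837 Ω
Branch 2 (−jX_C): Z₂ = −j2860 Ω
Parallel: Z = Z₁Z₂/(Z₁+Z₂), |Z| = 1170 Ω, ∠Z = 73.5°
I = V/|Z| = 7.94/1170 = 6.80 mA

6.80 mA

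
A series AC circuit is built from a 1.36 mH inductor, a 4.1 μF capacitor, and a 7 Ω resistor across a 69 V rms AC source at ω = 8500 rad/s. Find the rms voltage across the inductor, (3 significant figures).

43.1 V

X_L = ωL = 11.6 Ω
X_C = 1/(ωC) = 28.7 Ω
Net reactance X = X_L − X_C = -17.1 Ω
Z = 7.00 − j17.1 Ω
|Z| = √(7.00² + 17.1²) = 18.5 Ω
I = V/|Z| = 3.73 A
V_L = I·|Z_L| = 3.73 × 11.6 = 43.1 V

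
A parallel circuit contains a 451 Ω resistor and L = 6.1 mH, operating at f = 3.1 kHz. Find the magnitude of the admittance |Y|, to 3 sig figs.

8.70 mS

ω = 2πf = 19480 rad/s
X_L = ωL = 119 Ω
Parallel: admittances add. Y = 1/R + 1/(jωL)
Y = (0.00222 − j0.00842) S
|Y| = 0.00870 S → |Z| = 1/|Y| = 115 Ω, ∠Z = −∠Y = 75.2°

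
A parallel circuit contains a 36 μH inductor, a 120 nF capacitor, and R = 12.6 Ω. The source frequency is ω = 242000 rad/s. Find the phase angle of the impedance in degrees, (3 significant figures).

47.2°

X_L = ωL = 8.71 Ω
X_C = 1/(ωC) = 34.4 Ω
Parallel: admittances add. Y = 1/R + 1/(jωL) + jωC
Y = (0.0794 − j0.0857) S
|Y| = 0.117 S → |Z| = 1/|Y| = 8.56 Ω, ∠Z = −∠Y = 47.2°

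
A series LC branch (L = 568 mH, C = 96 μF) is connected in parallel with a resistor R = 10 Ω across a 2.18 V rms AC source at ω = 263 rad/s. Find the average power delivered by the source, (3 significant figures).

475 mW

X_L = ωL = 149 Ω
X_C = 1/(ωC) = 39.6 Ω
Branch 1: Z₁ = R = 10.0 Ω
Branch 2 (series LC): Z₂ = j(X_L − X_C) = j110 Ω
Parallel: Z = Z₁Z₂/(Z₁+Z₂), |Z| = 9.96 Ω, ∠Z = 5.20°
I = V/|Z| = 219 mA
P = VI cos φ = 2.18 × 0.219 × cos(5.20°) = 475 mW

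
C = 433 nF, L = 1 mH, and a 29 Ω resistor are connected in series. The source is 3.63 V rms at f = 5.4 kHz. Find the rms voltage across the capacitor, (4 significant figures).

5.516 V

ω = 2πf = 33930 rad/s
X_L = ωL = 33.93 Ω
X_C = 1/(ωC) = 68.07 Ω
Net reactance X = X_L − X_C = -34.14 Ω
Z = 29.00 − j34.14 Ω
|Z| = √(29.00² + 34.14²) = 44.79 Ω
I = V/|Z| = 81.04 mA
V_C = I·|Z_C| = 0.08104 × 68.07 = 5.516 V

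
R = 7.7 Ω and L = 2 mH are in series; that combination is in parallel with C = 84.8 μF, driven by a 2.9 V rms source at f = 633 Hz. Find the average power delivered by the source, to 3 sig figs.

528 mW

ω = 2πf = 3977 rad/s
X_L = ωL = 7.95 Ω
X_C = 1/(ωC) = 2.96 Ω
Branch 1 (R+jX_L): Z₁ = 7.70 + j7.95 Ω, |Z₁| = 11.1 Ω
Branch 2 (−jX_C): Z₂ = −j2.96 Ω
Parallel: Z = Z₁Z₂/(Z₁+Z₂), |Z| = 3.58 Ω, ∠Z = -77.0°
I = V/|Z| = 811 mA
P = VI cos φ = 2.9 × 0.811 × cos(-77.0°) = 528 mW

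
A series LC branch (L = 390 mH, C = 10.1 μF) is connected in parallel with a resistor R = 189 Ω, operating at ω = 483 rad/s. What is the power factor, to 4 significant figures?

X_L = ωL = 188.4 Ω
X_C = 1/(ωC) = 205.0 Ω
Branch 1: Z₁ = R = 189.0 Ω
Branch 2 (series LC): Z₂ = j(X_L − X_C) = −j16.62 Ω
Parallel: Z = Z₁Z₂/(Z₁+Z₂), |Z| = 16.56 Ω, ∠Z = -84.97°
cos φ = cos(-84.97°) = 0.08760

0.08760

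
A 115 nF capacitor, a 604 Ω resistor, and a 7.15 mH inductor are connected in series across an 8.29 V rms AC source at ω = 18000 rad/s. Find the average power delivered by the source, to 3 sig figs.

84.6 mW

X_L = ωL = 129 Ω
X_C = 1/(ωC) = 483 Ω
Net reactance X = X_L − X_C = -354 Ω
Z = 604 − j354 Ω
|Z| = √(604² + 354²) = 700 Ω
∠Z = arctan(-354/604) = -30.4°
I = V/|Z| = 11.8 mA
P = VI cos φ = 8.29 × 0.0118 × cos(-30.4°) = 84.6 mW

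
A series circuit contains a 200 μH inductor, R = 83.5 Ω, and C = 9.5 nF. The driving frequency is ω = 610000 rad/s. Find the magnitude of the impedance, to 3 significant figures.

X_L = ωL = 122 Ω
X_C = 1/(ωC) = 173 Ω
Net reactance X = X_L − X_C = -50.6 Ω
Z = 83.5 − j50.6 Ω
|Z| = √(83.5² + 50.6²) = 97.6 Ω

97.6 Ω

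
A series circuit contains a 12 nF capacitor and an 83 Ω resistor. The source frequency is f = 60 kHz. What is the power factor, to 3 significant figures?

ω = 2πf = 377000 rad/s
X_C = 1/(ωC) = 221 Ω
Z = 83.0 − j221 Ω
|Z| = √(83.0² + 221²) = 236 Ω
∠Z = arctan(-221/83.0) = -69.4°
cos φ = cos(-69.4°) = 0.352

0.352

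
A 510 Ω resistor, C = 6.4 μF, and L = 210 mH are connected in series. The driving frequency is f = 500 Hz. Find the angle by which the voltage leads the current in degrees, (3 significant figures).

50.1°

ω = 2πf = 3142 rad/s
X_L = ωL = 660 Ω
X_C = 1/(ωC) = 49.7 Ω
Net reactance X = X_L − X_C = 610 Ω
Z = 510 + j610 Ω
|Z| = √(510² + 610²) = 795 Ω
∠Z = arctan(610/510) = 50.1°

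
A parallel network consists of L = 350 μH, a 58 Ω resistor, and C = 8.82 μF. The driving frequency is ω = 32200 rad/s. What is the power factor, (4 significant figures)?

0.08795

X_L = ωL = 11.27 Ω
X_C = 1/(ωC) = 3.521 Ω
Parallel: admittances add. Y = 1/R + 1/(jωL) + jωC
Y = (0.01724 + j0.1953) S
|Y| = 0.1960 S → |Z| = 1/|Y| = 5.101 Ω, ∠Z = −∠Y = -84.95°
cos φ = cos(-84.95°) = 0.08795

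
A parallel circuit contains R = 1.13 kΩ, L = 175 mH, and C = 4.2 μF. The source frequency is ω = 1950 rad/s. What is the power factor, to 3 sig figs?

X_L = ωL = 341 Ω
X_C = 1/(ωC) = 122 Ω
Parallel: admittances add. Y = 1/R + 1/(jωL) + jωC
Y = (0.000885 + j0.00526) S
|Y| = 0.00533 S → |Z| = 1/|Y| = 187 Ω, ∠Z = −∠Y = -80.4°
cos φ = cos(-80.4°) = 0.166

0.166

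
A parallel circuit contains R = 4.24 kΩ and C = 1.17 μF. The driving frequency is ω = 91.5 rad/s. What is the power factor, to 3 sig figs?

X_C = 1/(ωC) = 9340 Ω
Parallel: admittances add. Y = 1/R + jωC
Y = (0.000236 + j0.000107) S
|Y| = 0.000259 S → |Z| = 1/|Y| = 3860 Ω, ∠Z = −∠Y = -24.4°
cos φ = cos(-24.4°) = 0.911

0.911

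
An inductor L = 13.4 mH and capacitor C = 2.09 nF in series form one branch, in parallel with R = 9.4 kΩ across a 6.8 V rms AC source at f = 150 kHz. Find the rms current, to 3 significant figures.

915 μA

ω = 2πf = 942500 rad/s
X_L = ωL = 12600 Ω
X_C = 1/(ωC) = 508 Ω
Branch 1: Z₁ = R = 9400 Ω
Branch 2 (series LC): Z₂ = j(X_L − X_C) = j12100 Ω
Parallel: Z = Z₁Z₂/(Z₁+Z₂), |Z| = 7430 Ω, ∠Z = 37.8°
I = V/|Z| = 6.8/7430 = 915 μA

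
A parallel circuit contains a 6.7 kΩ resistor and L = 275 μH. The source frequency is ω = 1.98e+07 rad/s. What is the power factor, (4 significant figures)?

0.6307

X_L = ωL = 5445 Ω
Parallel: admittances add. Y = 1/R + 1/(jωL)
Y = (0.0001493 − j0.0001837) S
|Y| = 0.0002367 S → |Z| = 1/|Y| = 4226 Ω, ∠Z = −∠Y = 50.90°
cos φ = cos(50.90°) = 0.6307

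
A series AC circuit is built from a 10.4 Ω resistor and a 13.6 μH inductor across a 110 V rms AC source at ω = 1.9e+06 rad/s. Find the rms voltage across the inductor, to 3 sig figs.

102 V

X_L = ωL = 25.8 Ω
Z = 10.4 + j25.8 Ω
|Z| = √(10.4² + 25.8²) = 27.9 Ω
I = V/|Z| = 3.95 A
V_L = I·|Z_L| = 3.95 × 25.8 = 102 V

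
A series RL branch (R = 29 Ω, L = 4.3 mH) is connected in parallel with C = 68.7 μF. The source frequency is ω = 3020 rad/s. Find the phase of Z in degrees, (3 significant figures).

-81.6°

X_L = ωL = 13.0 Ω
X_C = 1/(ωC) = 4.82 Ω
Branch 1 (R+jX_L): Z₁ = 29.0 + j13.0 Ω, |Z₁| = 31.8 Ω
Branch 2 (−jX_C): Z₂ = −j4.82 Ω
Parallel: Z = Z₁Z₂/(Z₁+Z₂), |Z| = 5.08 Ω, ∠Z = -81.6°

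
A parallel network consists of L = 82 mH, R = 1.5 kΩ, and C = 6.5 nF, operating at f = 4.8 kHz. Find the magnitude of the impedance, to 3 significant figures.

ω = 2πf = 30160 rad/s
X_L = ωL = 2470 Ω
X_C = 1/(ωC) = 5100 Ω
Parallel: admittances add. Y = 1/R + 1/(jωL) + jωC
Y = (0.000667 − j0.000208) S
|Y| = 0.000698 S → |Z| = 1/|Y| = 1430 Ω, ∠Z = −∠Y = 17.4°

1430 Ω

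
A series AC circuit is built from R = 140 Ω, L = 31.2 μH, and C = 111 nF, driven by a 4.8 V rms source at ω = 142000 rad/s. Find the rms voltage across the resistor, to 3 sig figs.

X_L = ωL = 4.43 Ω
X_C = 1/(ωC) = 63.4 Ω
Net reactance X = X_L − X_C = -59.0 Ω
Z = 140 − j59.0 Ω
|Z| = √(140² + 59.0²) = 152 Ω
I = V/|Z| = 31.6 mA
V_R = I·|Z_R| = 0.0316 × 140 = 4.42 V

4.42 V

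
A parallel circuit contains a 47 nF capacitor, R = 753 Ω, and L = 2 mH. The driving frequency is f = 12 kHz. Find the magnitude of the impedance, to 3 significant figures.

ω = 2πf = 75400 rad/s
X_L = ωL = 151 Ω
X_C = 1/(ωC) = 282 Ω
Parallel: admittances add. Y = 1/R + 1/(jωL) + jωC
Y = (0.00133 − j0.00309) S
|Y| = 0.00336 S → |Z| = 1/|Y| = 298 Ω, ∠Z = −∠Y = 66.7°

298 Ω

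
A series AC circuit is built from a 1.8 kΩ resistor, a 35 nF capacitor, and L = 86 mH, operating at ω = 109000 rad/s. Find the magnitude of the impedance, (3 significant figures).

9290 Ω

X_L = ωL = 9370 Ω
X_C = 1/(ωC) = 262 Ω
Net reactance X = X_L − X_C = 9110 Ω
Z = 1800 + j9110 Ω
|Z| = √(1800² + 9110²) = 9290 Ω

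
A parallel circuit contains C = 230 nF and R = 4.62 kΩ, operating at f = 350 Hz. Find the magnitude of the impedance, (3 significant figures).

1820 Ω

ω = 2πf = 2199 rad/s
X_C = 1/(ωC) = 1980 Ω
Parallel: admittances add. Y = 1/R + jωC
Y = (0.000216 + j0.000506) S
|Y| = 0.000550 S → |Z| = 1/|Y| = 1820 Ω, ∠Z = −∠Y = -66.8°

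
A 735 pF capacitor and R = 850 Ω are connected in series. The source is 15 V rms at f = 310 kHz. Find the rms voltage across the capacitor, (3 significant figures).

ω = 2πf = 1.948e+06 rad/s
X_C = 1/(ωC) = 699 Ω
Z = 850 − j699 Ω
|Z| = √(850² + 699²) = 1100 Ω
I = V/|Z| = 13.6 mA
V_C = I·|Z_C| = 0.0136 × 699 = 9.52 V

9.52 V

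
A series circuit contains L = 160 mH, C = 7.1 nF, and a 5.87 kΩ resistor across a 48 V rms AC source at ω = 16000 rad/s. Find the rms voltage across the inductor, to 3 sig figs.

X_L = ωL = 2560 Ω
X_C = 1/(ωC) = 8800 Ω
Net reactance X = X_L − X_C = -6240 Ω
Z = 5870 − j6240 Ω
|Z| = √(5870² + 6240²) = 8570 Ω
I = V/|Z| = 5.60 mA
V_L = I·|Z_L| = 0.00560 × 2560 = 14.3 V

14.3 V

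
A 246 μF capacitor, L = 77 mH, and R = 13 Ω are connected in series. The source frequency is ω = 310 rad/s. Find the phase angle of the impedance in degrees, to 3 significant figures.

39.6°

X_L = ωL = 23.9 Ω
X_C = 1/(ωC) = 13.1 Ω
Net reactance X = X_L − X_C = 10.8 Ω
Z = 13.0 + j10.8 Ω
|Z| = √(13.0² + 10.8²) = 16.9 Ω
∠Z = arctan(10.8/13.0) = 39.6°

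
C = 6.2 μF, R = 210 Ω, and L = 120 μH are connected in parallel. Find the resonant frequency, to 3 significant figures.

5.83 kHz

ω₀ = 1/√(LC) = 1/√(0.00012 × 6.2e-06) = 36660 rad/s
f₀ = ω₀/(2π) = 5.83 kHz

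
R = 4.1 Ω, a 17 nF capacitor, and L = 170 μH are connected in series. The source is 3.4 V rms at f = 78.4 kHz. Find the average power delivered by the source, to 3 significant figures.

ω = 2πf = 492600 rad/s
X_L = ωL = 83.7 Ω
X_C = 1/(ωC) = 119 Ω
Net reactance X = X_L − X_C = -35.7 Ω
Z = 4.10 − j35.7 Ω
|Z| = √(4.10² + 35.7²) = 35.9 Ω
∠Z = arctan(-35.7/4.10) = -83.4°
I = V/|Z| = 94.7 mA
P = VI cos φ = 3.4 × 0.0947 × cos(-83.4°) = 36.8 mW

36.8 mW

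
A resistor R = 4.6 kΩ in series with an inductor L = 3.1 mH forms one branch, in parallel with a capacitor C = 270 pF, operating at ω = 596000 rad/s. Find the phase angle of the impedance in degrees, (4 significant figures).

X_L = ωL = 1848 Ω
X_C = 1/(ωC) = 6214 Ω
Branch 1 (R+jX_L): Z₁ = 4600 + j1848 Ω, |Z₁| = 4957 Ω
Branch 2 (−jX_C): Z₂ = −j6214 Ω
Parallel: Z = Z₁Z₂/(Z₁+Z₂), |Z| = 4857 Ω, ∠Z = -24.61°

-24.61°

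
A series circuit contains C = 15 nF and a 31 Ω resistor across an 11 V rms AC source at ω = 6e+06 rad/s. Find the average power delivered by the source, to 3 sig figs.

X_C = 1/(ωC) = 11.1 Ω
Z = 31.0 − j11.1 Ω
|Z| = √(31.0² + 11.1²) = 32.9 Ω
∠Z = arctan(-11.1/31.0) = -19.7°
I = V/|Z| = 334 mA
P = VI cos φ = 11 × 0.334 × cos(-19.7°) = 3.46 W

3.46 W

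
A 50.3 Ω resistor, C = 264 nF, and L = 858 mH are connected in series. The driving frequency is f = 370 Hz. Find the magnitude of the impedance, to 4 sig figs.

368.8 Ω

ω = 2πf = 2325 rad/s
X_L = ωL = 1995 Ω
X_C = 1/(ωC) = 1629 Ω
Net reactance X = X_L − X_C = 365.3 Ω
Z = 50.30 + j365.3 Ω
|Z| = √(50.30² + 365.3²) = 368.8 Ω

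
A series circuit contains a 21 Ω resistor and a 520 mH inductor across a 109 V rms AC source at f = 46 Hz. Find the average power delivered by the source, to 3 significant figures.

10.8 W

ω = 2πf = 289.0 rad/s
X_L = ωL = 150 Ω
Z = 21.0 + j150 Ω
|Z| = √(21.0² + 150²) = 152 Ω
∠Z = arctan(150/21.0) = 82.0°
I = V/|Z| = 718 mA
P = VI cos φ = 109 × 0.718 × cos(82.0°) = 10.8 W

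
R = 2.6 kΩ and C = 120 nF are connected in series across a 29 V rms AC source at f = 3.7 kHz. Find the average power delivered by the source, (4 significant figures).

317.4 mW

ω = 2πf = 23250 rad/s
X_C = 1/(ωC) = 358.5 Ω
Z = 2600 − j358.5 Ω
|Z| = √(2600² + 358.5²) = 2625 Ω
∠Z = arctan(-358.5/2600) = -7.850°
I = V/|Z| = 11.05 mA
P = VI cos φ = 29 × 0.01105 × cos(-7.850°) = 317.4 mW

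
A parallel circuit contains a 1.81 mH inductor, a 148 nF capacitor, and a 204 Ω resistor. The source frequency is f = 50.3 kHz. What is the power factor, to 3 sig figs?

ω = 2πf = 316000 rad/s
X_L = ωL = 572 Ω
X_C = 1/(ωC) = 21.4 Ω
Parallel: admittances add. Y = 1/R + 1/(jωL) + jωC
Y = (0.00490 + j0.0450) S
|Y| = 0.0453 S → |Z| = 1/|Y| = 22.1 Ω, ∠Z = −∠Y = -83.8°
cos φ = cos(-83.8°) = 0.108

0.108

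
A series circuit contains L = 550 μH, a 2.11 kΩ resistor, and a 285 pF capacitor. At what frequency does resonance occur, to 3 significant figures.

402 kHz

ω₀ = 1/√(LC) = 1/√(0.00055 × 2.85e-10) = 2.526e+06 rad/s
f₀ = ω₀/(2π) = 402 kHz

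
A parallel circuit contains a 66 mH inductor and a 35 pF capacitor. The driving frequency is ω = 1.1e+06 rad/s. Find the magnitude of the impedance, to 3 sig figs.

40400 Ω

X_L = ωL = 72600 Ω
X_C = 1/(ωC) = 26000 Ω
Parallel: admittances add. Y = 1/(jωL) + jωC
Y = (0 + j2.47e-05) S
|Y| = 2.47e-05 S → |Z| = 1/|Y| = 40400 Ω, ∠Z = −∠Y = -90.0°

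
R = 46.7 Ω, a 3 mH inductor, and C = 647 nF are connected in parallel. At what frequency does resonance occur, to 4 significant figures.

ω₀ = 1/√(LC) = 1/√(0.003 × 6.47e-07) = 22700 rad/s
f₀ = ω₀/(2π) = 3.612 kHz

3.612 kHz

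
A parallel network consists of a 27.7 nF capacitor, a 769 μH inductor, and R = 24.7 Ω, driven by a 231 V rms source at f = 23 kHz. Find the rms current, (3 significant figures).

ω = 2πf = 144500 rad/s
X_L = ωL = 111 Ω
X_C = 1/(ωC) = 250 Ω
Parallel: admittances add. Y = 1/R + 1/(jωL) + jωC
Y = (0.0405 − j0.00500) S
|Y| = 0.0408 S → |Z| = 1/|Y| = 24.5 Ω, ∠Z = −∠Y = 7.03°
I = V/|Z| = 231/24.5 = 9.42 A

9.42 A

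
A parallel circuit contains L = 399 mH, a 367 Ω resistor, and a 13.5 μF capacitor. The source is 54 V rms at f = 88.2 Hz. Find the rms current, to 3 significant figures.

217 mA

ω = 2πf = 554.2 rad/s
X_L = ωL = 221 Ω
X_C = 1/(ωC) = 134 Ω
Parallel: admittances add. Y = 1/R + 1/(jωL) + jωC
Y = (0.00272 + j0.00296) S
|Y| = 0.00402 S → |Z| = 1/|Y| = 249 Ω, ∠Z = −∠Y = -47.4°
I = V/|Z| = 54/249 = 217 mA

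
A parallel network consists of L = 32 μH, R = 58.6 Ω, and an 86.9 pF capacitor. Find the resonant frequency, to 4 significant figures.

3.018 MHz

ω₀ = 1/√(LC) = 1/√(3.2e-05 × 8.69e-11) = 1.896e+07 rad/s
f₀ = ω₀/(2π) = 3.018 MHz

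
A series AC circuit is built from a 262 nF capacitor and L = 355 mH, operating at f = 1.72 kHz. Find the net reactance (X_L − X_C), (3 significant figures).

3480 Ω

ω = 2πf = 10810 rad/s
X_L = ωL = 3840 Ω
X_C = 1/(ωC) = 353 Ω
X = 3840 − 353 = 3480 Ω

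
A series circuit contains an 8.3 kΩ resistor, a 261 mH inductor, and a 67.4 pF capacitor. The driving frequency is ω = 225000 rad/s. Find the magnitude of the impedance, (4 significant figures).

X_L = ωL = 58720 Ω
X_C = 1/(ωC) = 65940 Ω
Net reactance X = X_L − X_C = -7216 Ω
Z = 8300 − j7216 Ω
|Z| = √(8300² + 7216²) = 11000 Ω

11000 Ω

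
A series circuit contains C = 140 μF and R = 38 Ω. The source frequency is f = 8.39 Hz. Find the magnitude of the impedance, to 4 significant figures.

140.7 Ω

ω = 2πf = 52.72 rad/s
X_C = 1/(ωC) = 135.5 Ω
Z = 38.00 − j135.5 Ω
|Z| = √(38.00² + 135.5²) = 140.7 Ω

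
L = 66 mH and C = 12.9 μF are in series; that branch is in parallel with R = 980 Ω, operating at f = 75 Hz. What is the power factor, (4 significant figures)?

ω = 2πf = 471.2 rad/s
X_L = ωL = 31.10 Ω
X_C = 1/(ωC) = 164.5 Ω
Branch 1: Z₁ = R = 980.0 Ω
Branch 2 (series LC): Z₂ = j(X_L − X_C) = −j133.4 Ω
Parallel: Z = Z₁Z₂/(Z₁+Z₂), |Z| = 132.2 Ω, ∠Z = -82.25°
cos φ = cos(-82.25°) = 0.1349

0.1349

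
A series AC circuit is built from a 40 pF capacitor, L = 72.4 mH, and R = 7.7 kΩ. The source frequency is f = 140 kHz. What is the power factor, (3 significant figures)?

0.213

ω = 2πf = 879600 rad/s
X_L = ωL = 63700 Ω
X_C = 1/(ωC) = 28400 Ω
Net reactance X = X_L − X_C = 35300 Ω
Z = 7700 + j35300 Ω
|Z| = √(7700² + 35300²) = 36100 Ω
∠Z = arctan(35300/7700) = 77.7°
cos φ = cos(77.7°) = 0.213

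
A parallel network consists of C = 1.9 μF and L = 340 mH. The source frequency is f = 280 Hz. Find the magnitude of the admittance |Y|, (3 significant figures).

1.67 mS

ω = 2πf = 1759 rad/s
X_L = ωL = 598 Ω
X_C = 1/(ωC) = 299 Ω
Parallel: admittances add. Y = 1/(jωL) + jωC
Y = (0 + j0.00167) S
|Y| = 0.00167 S → |Z| = 1/|Y| = 598 Ω, ∠Z = −∠Y = -90.0°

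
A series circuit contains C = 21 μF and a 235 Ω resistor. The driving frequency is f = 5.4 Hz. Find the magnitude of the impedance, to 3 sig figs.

1420 Ω

ω = 2πf = 33.93 rad/s
X_C = 1/(ωC) = 1400 Ω
Z = 235 − j1400 Ω
|Z| = √(235² + 1400²) = 1420 Ω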